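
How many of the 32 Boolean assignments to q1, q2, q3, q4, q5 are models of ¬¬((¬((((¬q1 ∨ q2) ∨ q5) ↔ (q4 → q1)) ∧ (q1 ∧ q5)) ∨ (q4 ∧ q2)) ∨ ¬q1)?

Initial set: {¬¬((¬((((¬q1 ∨ q2) ∨ q5) ↔ (q4 → q1)) ∧ (q1 ∧ q5)) ∨ (q4 ∧ q2)) ∨ ¬q1)}.
¬¬((¬((((¬q1 ∨ q2) ∨ q5) ↔ (q4 → q1)) ∧ (q1 ∧ q5)) ∨ (q4 ∧ q2)) ∨ ¬q1): drop double negation, giving ((¬((((¬q1 ∨ q2) ∨ q5) ↔ (q4 → q1)) ∧ (q1 ∧ q5)) ∨ (q4 ∧ q2)) ∨ ¬q1).
((¬((((¬q1 ∨ q2) ∨ q5) ↔ (q4 → q1)) ∧ (q1 ∧ q5)) ∨ (q4 ∧ q2)) ∨ ¬q1): β-rule — branch into (¬((((¬q1 ∨ q2) ∨ q5) ↔ (q4 → q1)) ∧ (q1 ∧ q5)) ∨ (q4 ∧ q2))  //  ¬q1.
  branch 1 (add (¬((((¬q1 ∨ q2) ∨ q5) ↔ (q4 → q1)) ∧ (q1 ∧ q5)) ∨ (q4 ∧ q2))):
    (¬((((¬q1 ∨ q2) ∨ q5) ↔ (q4 → q1)) ∧ (q1 ∧ q5)) ∨ (q4 ∧ q2)): β-rule — branch into ¬((((¬q1 ∨ q2) ∨ q5) ↔ (q4 → q1)) ∧ (q1 ∧ q5))  //  (q4 ∧ q2).
      branch 1.1 (add ¬((((¬q1 ∨ q2) ∨ q5) ↔ (q4 → q1)) ∧ (q1 ∧ q5))):
        ¬((((¬q1 ∨ q2) ∨ q5) ↔ (q4 → q1)) ∧ (q1 ∧ q5)): β-rule — branch into ¬(((¬q1 ∨ q2) ∨ q5) ↔ (q4 → q1))  //  ¬(q1 ∧ q5).
          branch 1.1.1 (add ¬(((¬q1 ∨ q2) ∨ q5) ↔ (q4 → q1))):
            ¬(((¬q1 ∨ q2) ∨ q5) ↔ (q4 → q1)): β-rule — branch into ((¬q1 ∨ q2) ∨ q5), ¬(q4 → q1)  //  ¬((¬q1 ∨ q2) ∨ q5), (q4 → q1).
              branch 1.1.1.1 (add ((¬q1 ∨ q2) ∨ q5), ¬(q4 → q1)):
                ¬(q4 → q1): α-rule — add q4, ¬q1.
                ((¬q1 ∨ q2) ∨ q5): β-rule — branch into (¬q1 ∨ q2)  //  q5.
                  branch 1.1.1.1.1 (add (¬q1 ∨ q2)):
                    (¬q1 ∨ q2): β-rule — branch into ¬q1  //  q2.
                      branch 1.1.1.1.1.1 (add ¬q1):
                        ○ open, literals {q1=false, q4=true}.
                      branch 1.1.1.1.1.2 (add q2):
                        ○ open, literals {q1=false, q2=true, q4=true}.
                  branch 1.1.1.1.2 (add q5):
                    ○ open, literals {q1=false, q4=true, q5=true}.
              branch 1.1.1.2 (add ¬((¬q1 ∨ q2) ∨ q5), (q4 → q1)):
                ¬((¬q1 ∨ q2) ∨ q5): α-rule — add ¬(¬q1 ∨ q2), ¬q5.
                ¬(¬q1 ∨ q2): α-rule — add ¬¬q1, ¬q2.
                (q4 → q1): β-rule — branch into ¬q4  //  q1.
                  branch 1.1.1.2.1 (add ¬q4):
                    ○ open, literals {q1=true, q2=false, q4=false, q5=false}.
                  branch 1.1.1.2.2 (add q1):
                    ○ open, literals {q1=true, q2=false, q5=false}.
          branch 1.1.2 (add ¬(q1 ∧ q5)):
            ¬(q1 ∧ q5): β-rule — branch into ¬q1  //  ¬q5.
              branch 1.1.2.1 (add ¬q1):
                ○ open, literals {q1=false}.
              branch 1.1.2.2 (add ¬q5):
                ○ open, literals {q5=false}.
      branch 1.2 (add (q4 ∧ q2)):
        (q4 ∧ q2): α-rule — add q4, q2.
        ○ open, literals {q2=true, q4=true}.
  branch 2 (add ¬q1):
    ○ open, literals {q1=false}.
0 branches closed, 9 open.
Each open branch fixes some atoms; the unmentioned ones are free. Counting distinct full assignments: branch {q1=false, q4=true} (q2, q3, q5) contributes 8 new; branch {q1=false, q2=true, q4=true} (q3, q5) contributes 0 new; branch {q1=false, q4=true, q5=true} (q2, q3) contributes 0 new; branch {q1=true, q2=false, q4=false, q5=false} (q3) contributes 2 new; branch {q1=true, q2=false, q5=false} (q3, q4) contributes 2 new; branch {q1=false} (q2, q3, q4, q5) contributes 8 new; branch {q5=false} (q1, q2, q3, q4) contributes 4 new; branch {q2=true, q4=true} (q1, q3, q5) contributes 2 new; branch {q1=false} (q2, q3, q4, q5) contributes 0 new. Total: 26.

26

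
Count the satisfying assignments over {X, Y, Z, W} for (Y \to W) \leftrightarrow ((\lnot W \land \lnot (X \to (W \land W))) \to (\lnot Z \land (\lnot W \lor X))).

12

Initial set: {T ((Y \to W) \leftrightarrow ((\lnot W \land \lnot (X \to (W \land W))) \to (\lnot Z \land (\lnot W \lor X))))}.
T ((Y \to W) \leftrightarrow ((\lnot W \land \lnot (X \to (W \land W))) \to (\lnot Z \land (\lnot W \lor X)))): β-rule — branch into T (Y \to W), T ((\lnot W \land \lnot (X \to (W \land W))) \to (\lnot Z \land (\lnot W \lor X)))  //  F (Y \to W), F ((\lnot W \land \lnot (X \to (W \land W))) \to (\lnot Z \land (\lnot W \lor X))).
  branch 1 (add T (Y \to W), T ((\lnot W \land \lnot (X \to (W \land W))) \to (\lnot Z \land (\lnot W \lor X)))):
    T (Y \to W): β-rule — branch into F Y  //  T W.
      branch 1.1 (add F Y):
        T ((\lnot W \land \lnot (X \to (W \land W))) \to (\lnot Z \land (\lnot W \lor X))): β-rule — branch into F (\lnot W \land \lnot (X \to (W \land W)))  //  T (\lnot Z \land (\lnot W \lor X)).
          branch 1.1.1 (add F (\lnot W \land \lnot (X \to (W \land W)))):
            F (\lnot W \land \lnot (X \to (W \land W))): β-rule — branch into F \lnot W  //  F \lnot (X \to (W \land W)).
              branch 1.1.1.1 (add F \lnot W):
                ○ open, literals {W=true, Y=false}.
              branch 1.1.1.2 (add F \lnot (X \to (W \land W))):
                F \lnot (X \to (W \land W)): β-rule — branch into F X  //  T (W \land W).
                  branch 1.1.1.2.1 (add F X):
                    ○ open, literals {X=false, Y=false}.
                  branch 1.1.1.2.2 (add T (W \land W)):
                    T (W \land W): α-rule — add T W, T W.
                    ○ open, literals {W=true, Y=false}.
          branch 1.1.2 (add T (\lnot Z \land (\lnot W \lor X))):
            T (\lnot Z \land (\lnot W \lor X)): α-rule — add T \lnot Z, T (\lnot W \lor X).
            T (\lnot W \lor X): β-rule — branch into T \lnot W  //  T X.
              branch 1.1.2.1 (add T \lnot W):
                ○ open, literals {W=false, Y=false, Z=false}.
              branch 1.1.2.2 (add T X):
                ○ open, literals {X=true, Y=false, Z=false}.
      branch 1.2 (add T W):
        T ((\lnot W \land \lnot (X \to (W \land W))) \to (\lnot Z \land (\lnot W \lor X))): β-rule — branch into F (\lnot W \land \lnot (X \to (W \land W)))  //  T (\lnot Z \land (\lnot W \lor X)).
          branch 1.2.1 (add F (\lnot W \land \lnot (X \to (W \land W)))):
            F (\lnot W \land \lnot (X \to (W \land W))): β-rule — branch into F \lnot W  //  F \lnot (X \to (W \land W)).
              branch 1.2.1.1 (add F \lnot W):
                ○ open, literals {W=true}.
              branch 1.2.1.2 (add F \lnot (X \to (W \land W))):
                F \lnot (X \to (W \land W)): β-rule — branch into F X  //  T (W \land W).
                  branch 1.2.1.2.1 (add F X):
                    ○ open, literals {W=true, X=false}.
                  branch 1.2.1.2.2 (add T (W \land W)):
                    T (W \land W): α-rule — add T W, T W.
                    ○ open, literals {W=true}.
          branch 1.2.2 (add T (\lnot Z \land (\lnot W \lor X))):
            T (\lnot Z \land (\lnot W \lor X)): α-rule — add T \lnot Z, T (\lnot W \lor X).
            T (\lnot W \lor X): β-rule — branch into T \lnot W  //  T X.
              branch 1.2.2.1 (add T \lnot W):
                × closes — contains both W and \lnot W.
              branch 1.2.2.2 (add T X):
                ○ open, literals {W=true, X=true, Z=false}.
  branch 2 (add F (Y \to W), F ((\lnot W \land \lnot (X \to (W \land W))) \to (\lnot Z \land (\lnot W \lor X)))):
    F (Y \to W): α-rule — add T Y, F W.
    F ((\lnot W \land \lnot (X \to (W \land W))) \to (\lnot Z \land (\lnot W \lor X))): α-rule — add T (\lnot W \land \lnot (X \to (W \land W))), F (\lnot Z \land (\lnot W \lor X)).
    T (\lnot W \land \lnot (X \to (W \land W))): α-rule — add T \lnot W, T \lnot (X \to (W \land W)).
    T \lnot (X \to (W \land W)): α-rule — add T X, F (W \land W).
    F (\lnot Z \land (\lnot W \lor X)): β-rule — branch into F \lnot Z  //  F (\lnot W \lor X).
      branch 2.1 (add F \lnot Z):
        F (W \land W): β-rule — branch into F W  //  F W.
          branch 2.1.1 (add F W):
            ○ open, literals {W=false, X=true, Y=true, Z=true}.
          branch 2.1.2 (add F W):
            ○ open, literals {W=false, X=true, Y=true, Z=true}.
      branch 2.2 (add F (\lnot W \lor X)):
        F (\lnot W \lor X): α-rule — add F \lnot W, F X.
        × closes — contains both W and \lnot W.
2 branches closed, 11 open.
Each open branch fixes some atoms; the unmentioned ones are free. Counting distinct full assignments: branch {W=true, Y=false} (X, Z) contributes 4 new; branch {X=false, Y=false} (Z, W) contributes 2 new; branch {W=true, Y=false} (X, Z) contributes 0 new; branch {W=false, Y=false, Z=false} (X) contributes 1 new; branch {X=true, Y=false, Z=false} (W) contributes 0 new; branch {W=true} (X, Y, Z) contributes 4 new; branch {W=true, X=false} (Y, Z) contributes 0 new; branch {W=true} (X, Y, Z) contributes 0 new; branch {W=true, X=true, Z=false} (Y) contributes 0 new; branch {W=false, X=true, Y=true, Z=true} (none free) contributes 1 new; branch {W=false, X=true, Y=true, Z=true} (none free) contributes 0 new. Total: 12.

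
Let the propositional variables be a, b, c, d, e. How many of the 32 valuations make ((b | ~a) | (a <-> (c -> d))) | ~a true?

30

Initial set: {T (((b | ~a) | (a <-> (c -> d))) | ~a)}.
T (((b | ~a) | (a <-> (c -> d))) | ~a): β-rule — branch into T ((b | ~a) | (a <-> (c -> d)))  //  T ~a.
  branch 1 (add T ((b | ~a) | (a <-> (c -> d)))):
    T ((b | ~a) | (a <-> (c -> d))): β-rule — branch into T (b | ~a)  //  T (a <-> (c -> d)).
      branch 1.1 (add T (b | ~a)):
        T (b | ~a): β-rule — branch into T b  //  T ~a.
          branch 1.1.1 (add T b):
            ○ open, literals {b=true}.
          branch 1.1.2 (add T ~a):
            ○ open, literals {a=false}.
      branch 1.2 (add T (a <-> (c -> d))):
        T (a <-> (c -> d)): β-rule — branch into T a, T (c -> d)  //  F a, F (c -> d).
          branch 1.2.1 (add T a, T (c -> d)):
            T (c -> d): β-rule — branch into F c  //  T d.
              branch 1.2.1.1 (add F c):
                ○ open, literals {a=true, c=false}.
              branch 1.2.1.2 (add T d):
                ○ open, literals {a=true, d=true}.
          branch 1.2.2 (add F a, F (c -> d)):
            F (c -> d): α-rule — add T c, F d.
            ○ open, literals {a=false, c=true, d=false}.
  branch 2 (add T ~a):
    ○ open, literals {a=false}.
0 branches closed, 6 open.
Each open branch fixes some atoms; the unmentioned ones are free. Counting distinct full assignments: branch {b=true} (a, c, d, e) contributes 16 new; branch {a=false} (b, c, d, e) contributes 8 new; branch {a=true, c=false} (b, d, e) contributes 4 new; branch {a=true, d=true} (b, c, e) contributes 2 new; branch {a=false, c=true, d=false} (b, e) contributes 0 new; branch {a=false} (b, c, d, e) contributes 0 new. Total: 30.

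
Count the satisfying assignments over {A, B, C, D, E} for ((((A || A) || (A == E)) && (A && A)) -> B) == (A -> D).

Initial set: {(((((A || A) || (A == E)) && (A && A)) -> B) == (A -> D))}.
(((((A || A) || (A == E)) && (A && A)) -> B) == (A -> D)): β-rule — branch into ((((A || A) || (A == E)) && (A && A)) -> B), (A -> D)  //  !((((A || A) || (A == E)) && (A && A)) -> B), !(A -> D).
  branch 1 (add ((((A || A) || (A == E)) && (A && A)) -> B), (A -> D)):
    ((((A || A) || (A == E)) && (A && A)) -> B): β-rule — branch into !(((A || A) || (A == E)) && (A && A))  //  B.
      branch 1.1 (add !(((A || A) || (A == E)) && (A && A))):
        (A -> D): β-rule — branch into !A  //  D.
          branch 1.1.1 (add !A):
            !(((A || A) || (A == E)) && (A && A)): β-rule — branch into !((A || A) || (A == E))  //  !(A && A).
              branch 1.1.1.1 (add !((A || A) || (A == E))):
                !((A || A) || (A == E)): α-rule — add !(A || A), !(A == E).
                !(A || A): α-rule — add !A, !A.
                !(A == E): β-rule — branch into A, !E  //  !A, E.
                  branch 1.1.1.1.1 (add A, !E):
                    × closes — contains both A and !A.
                  branch 1.1.1.1.2 (add !A, E):
                    ○ open, literals {A=F, E=T}.
              branch 1.1.1.2 (add !(A && A)):
                !(A && A): β-rule — branch into !A  //  !A.
                  branch 1.1.1.2.1 (add !A):
                    ○ open, literals {A=F}.
                  branch 1.1.1.2.2 (add !A):
                    ○ open, literals {A=F}.
          branch 1.1.2 (add D):
            !(((A || A) || (A == E)) && (A && A)): β-rule — branch into !((A || A) || (A == E))  //  !(A && A).
              branch 1.1.2.1 (add !((A || A) || (A == E))):
                !((A || A) || (A == E)): α-rule — add !(A || A), !(A == E).
                !(A || A): α-rule — add !A, !A.
                !(A == E): β-rule — branch into A, !E  //  !A, E.
                  branch 1.1.2.1.1 (add A, !E):
                    × closes — contains both A and !A.
                  branch 1.1.2.1.2 (add !A, E):
                    ○ open, literals {A=F, D=T, E=T}.
              branch 1.1.2.2 (add !(A && A)):
                !(A && A): β-rule — branch into !A  //  !A.
                  branch 1.1.2.2.1 (add !A):
                    ○ open, literals {A=F, D=T}.
                  branch 1.1.2.2.2 (add !A):
                    ○ open, literals {A=F, D=T}.
      branch 1.2 (add B):
        (A -> D): β-rule — branch into !A  //  D.
          branch 1.2.1 (add !A):
            ○ open, literals {A=F, B=T}.
          branch 1.2.2 (add D):
            ○ open, literals {B=T, D=T}.
  branch 2 (add !((((A || A) || (A == E)) && (A && A)) -> B), !(A -> D)):
    !((((A || A) || (A == E)) && (A && A)) -> B): α-rule — add (((A || A) || (A == E)) && (A && A)), !B.
    !(A -> D): α-rule — add A, !D.
    (((A || A) || (A == E)) && (A && A)): α-rule — add ((A || A) || (A == E)), (A && A).
    (A && A): α-rule — add A, A.
    ((A || A) || (A == E)): β-rule — branch into (A || A)  //  (A == E).
      branch 2.1 (add (A || A)):
        (A || A): β-rule — branch into A  //  A.
          branch 2.1.1 (add A):
            ○ open, literals {A=T, B=F, D=F}.
          branch 2.1.2 (add A):
            ○ open, literals {A=T, B=F, D=F}.
      branch 2.2 (add (A == E)):
        (A == E): β-rule — branch into A, E  //  !A, !E.
          branch 2.2.1 (add A, E):
            ○ open, literals {A=T, B=F, D=F, E=T}.
          branch 2.2.2 (add !A, !E):
            × closes — contains both A and !A.
3 branches closed, 11 open.
Each open branch fixes some atoms; the unmentioned ones are free. Counting distinct full assignments: branch {A=F, E=T} (B, C, D) contributes 8 new; branch {A=F} (B, C, D, E) contributes 8 new; branch {A=F} (B, C, D, E) contributes 0 new; branch {A=F, D=T, E=T} (B, C) contributes 0 new; branch {A=F, D=T} (B, C, E) contributes 0 new; branch {A=F, D=T} (B, C, E) contributes 0 new; branch {A=F, B=T} (C, D, E) contributes 0 new; branch {B=T, D=T} (A, C, E) contributes 4 new; branch {A=T, B=F, D=F} (C, E) contributes 4 new; branch {A=T, B=F, D=F} (C, E) contributes 0 new; branch {A=T, B=F, D=F, E=T} (C) contributes 0 new. Total: 24.

24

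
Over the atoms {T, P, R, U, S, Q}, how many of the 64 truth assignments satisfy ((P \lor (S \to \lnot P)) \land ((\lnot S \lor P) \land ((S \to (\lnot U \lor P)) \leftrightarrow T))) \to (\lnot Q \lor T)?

Initial set: {(((P \lor (S \to \lnot P)) \land ((\lnot S \lor P) \land ((S \to (\lnot U \lor P)) \leftrightarrow T))) \to (\lnot Q \lor T))}.
(((P \lor (S \to \lnot P)) \land ((\lnot S \lor P) \land ((S \to (\lnot U \lor P)) \leftrightarrow T))) \to (\lnot Q \lor T)): β-rule — branch into \lnot ((P \lor (S \to \lnot P)) \land ((\lnot S \lor P) \land ((S \to (\lnot U \lor P)) \leftrightarrow T)))  //  (\lnot Q \lor T).
  branch 1 (add \lnot ((P \lor (S \to \lnot P)) \land ((\lnot S \lor P) \land ((S \to (\lnot U \lor P)) \leftrightarrow T)))):
    \lnot ((P \lor (S \to \lnot P)) \land ((\lnot S \lor P) \land ((S \to (\lnot U \lor P)) \leftrightarrow T))): β-rule — branch into \lnot (P \lor (S \to \lnot P))  //  \lnot ((\lnot S \lor P) \land ((S \to (\lnot U \lor P)) \leftrightarrow T)).
      branch 1.1 (add \lnot (P \lor (S \to \lnot P))):
        \lnot (P \lor (S \to \lnot P)): α-rule — add \lnot P, \lnot (S \to \lnot P).
        \lnot (S \to \lnot P): α-rule — add S, \lnot \lnot P.
        × closes — contains both P and \lnot P.
      branch 1.2 (add \lnot ((\lnot S \lor P) \land ((S \to (\lnot U \lor P)) \leftrightarrow T))):
        \lnot ((\lnot S \lor P) \land ((S \to (\lnot U \lor P)) \leftrightarrow T)): β-rule — branch into \lnot (\lnot S \lor P)  //  \lnot ((S \to (\lnot U \lor P)) \leftrightarrow T).
          branch 1.2.1 (add \lnot (\lnot S \lor P)):
            \lnot (\lnot S \lor P): α-rule — add \lnot \lnot S, \lnot P.
            ○ open, literals {P=false, S=true}.
          branch 1.2.2 (add \lnot ((S \to (\lnot U \lor P)) \leftrightarrow T)):
            \lnot ((S \to (\lnot U \lor P)) \leftrightarrow T): β-rule — branch into (S \to (\lnot U \lor P)), \lnot T  //  \lnot (S \to (\lnot U \lor P)), T.
              branch 1.2.2.1 (add (S \to (\lnot U \lor P)), \lnot T):
                (S \to (\lnot U \lor P)): β-rule — branch into \lnot S  //  (\lnot U \lor P).
                  branch 1.2.2.1.1 (add \lnot S):
                    ○ open, literals {S=false, T=false}.
                  branch 1.2.2.1.2 (add (\lnot U \lor P)):
                    (\lnot U \lor P): β-rule — branch into \lnot U  //  P.
                      branch 1.2.2.1.2.1 (add \lnot U):
                        ○ open, literals {T=false, U=false}.
                      branch 1.2.2.1.2.2 (add P):
                        ○ open, literals {P=true, T=false}.
              branch 1.2.2.2 (add \lnot (S \to (\lnot U \lor P)), T):
                \lnot (S \to (\lnot U \lor P)): α-rule — add S, \lnot (\lnot U \lor P).
                \lnot (\lnot U \lor P): α-rule — add \lnot \lnot U, \lnot P.
                ○ open, literals {P=false, S=true, T=true, U=true}.
  branch 2 (add (\lnot Q \lor T)):
    (\lnot Q \lor T): β-rule — branch into \lnot Q  //  T.
      branch 2.1 (add \lnot Q):
        ○ open, literals {Q=false}.
      branch 2.2 (add T):
        ○ open, literals {T=true}.
1 branch closed, 7 open.
Each open branch fixes some atoms; the unmentioned ones are free. Counting distinct full assignments: branch {P=false, S=true} (T, R, U, Q) contributes 16 new; branch {S=false, T=false} (P, R, U, Q) contributes 16 new; branch {T=false, U=false} (P, R, S, Q) contributes 4 new; branch {P=true, T=false} (R, U, S, Q) contributes 4 new; branch {P=false, S=true, T=true, U=true} (R, Q) contributes 0 new; branch {Q=false} (T, P, R, U, S) contributes 12 new; branch {T=true} (P, R, U, S, Q) contributes 12 new. Total: 64.

64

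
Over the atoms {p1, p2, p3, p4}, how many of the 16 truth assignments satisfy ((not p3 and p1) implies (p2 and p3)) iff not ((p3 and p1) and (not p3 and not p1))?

12

Initial set: {(((not p3 and p1) implies (p2 and p3)) iff not ((p3 and p1) and (not p3 and not p1)))}.
(((not p3 and p1) implies (p2 and p3)) iff not ((p3 and p1) and (not p3 and not p1))): β-rule — branch into ((not p3 and p1) implies (p2 and p3)), not ((p3 and p1) and (not p3 and not p1))  //  not ((not p3 and p1) implies (p2 and p3)), not not ((p3 and p1) and (not p3 and not p1)).
  branch 1 (add ((not p3 and p1) implies (p2 and p3)), not ((p3 and p1) and (not p3 and not p1))):
    ((not p3 and p1) implies (p2 and p3)): β-rule — branch into not (not p3 and p1)  //  (p2 and p3).
      branch 1.1 (add not (not p3 and p1)):
        not ((p3 and p1) and (not p3 and not p1)): β-rule — branch into not (p3 and p1)  //  not (not p3 and not p1).
          branch 1.1.1 (add not (p3 and p1)):
            not (not p3 and p1): β-rule — branch into not not p3  //  not p1.
              branch 1.1.1.1 (add not not p3):
                not (p3 and p1): β-rule — branch into not p3  //  not p1.
                  branch 1.1.1.1.1 (add not p3):
                    × closes — contains both p3 and not p3.
                  branch 1.1.1.1.2 (add not p1):
                    ○ open, literals {p1=F, p3=T}.
              branch 1.1.1.2 (add not p1):
                not (p3 and p1): β-rule — branch into not p3  //  not p1.
                  branch 1.1.1.2.1 (add not p3):
                    ○ open, literals {p1=F, p3=F}.
                  branch 1.1.1.2.2 (add not p1):
                    ○ open, literals {p1=F}.
          branch 1.1.2 (add not (not p3 and not p1)):
            not (not p3 and p1): β-rule — branch into not not p3  //  not p1.
              branch 1.1.2.1 (add not not p3):
                not (not p3 and not p1): β-rule — branch into not not p3  //  not not p1.
                  branch 1.1.2.1.1 (add not not p3):
                    ○ open, literals {p3=T}.
                  branch 1.1.2.1.2 (add not not p1):
                    ○ open, literals {p1=T, p3=T}.
              branch 1.1.2.2 (add not p1):
                not (not p3 and not p1): β-rule — branch into not not p3  //  not not p1.
                  branch 1.1.2.2.1 (add not not p3):
                    ○ open, literals {p1=F, p3=T}.
                  branch 1.1.2.2.2 (add not not p1):
                    × closes — contains both p1 and not p1.
      branch 1.2 (add (p2 and p3)):
        (p2 and p3): α-rule — add p2, p3.
        not ((p3 and p1) and (not p3 and not p1)): β-rule — branch into not (p3 and p1)  //  not (not p3 and not p1).
          branch 1.2.1 (add not (p3 and p1)):
            not (p3 and p1): β-rule — branch into not p3  //  not p1.
              branch 1.2.1.1 (add not p3):
                × closes — contains both p3 and not p3.
              branch 1.2.1.2 (add not p1):
                ○ open, literals {p1=F, p2=T, p3=T}.
          branch 1.2.2 (add not (not p3 and not p1)):
            not (not p3 and not p1): β-rule — branch into not not p3  //  not not p1.
              branch 1.2.2.1 (add not not p3):
                ○ open, literals {p2=T, p3=T}.
              branch 1.2.2.2 (add not not p1):
                ○ open, literals {p1=T, p2=T, p3=T}.
  branch 2 (add not ((not p3 and p1) implies (p2 and p3)), not not ((p3 and p1) and (not p3 and not p1))):
    not ((not p3 and p1) implies (p2 and p3)): α-rule — add (not p3 and p1), not (p2 and p3).
    not not ((p3 and p1) and (not p3 and not p1)): α-rule — add (p3 and p1), (not p3 and not p1).
    (not p3 and p1): α-rule — add not p3, p1.
    (p3 and p1): α-rule — add p3, p1.
    × closes — contains both p3 and not p3.
4 branches closed, 9 open.
Each open branch fixes some atoms; the unmentioned ones are free. Counting distinct full assignments: branch {p1=F, p3=T} (p2, p4) contributes 4 new; branch {p1=F, p3=F} (p2, p4) contributes 4 new; branch {p1=F} (p2, p3, p4) contributes 0 new; branch {p3=T} (p1, p2, p4) contributes 4 new; branch {p1=T, p3=T} (p2, p4) contributes 0 new; branch {p1=F, p3=T} (p2, p4) contributes 0 new; branch {p1=F, p2=T, p3=T} (p4) contributes 0 new; branch {p2=T, p3=T} (p1, p4) contributes 0 new; branch {p1=T, p2=T, p3=T} (p4) contributes 0 new. Total: 12.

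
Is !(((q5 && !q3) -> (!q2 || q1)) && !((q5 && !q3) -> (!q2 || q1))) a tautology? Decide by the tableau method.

Assume the negation and expand:
Initial set: {F !(((q5 && !q3) -> (!q2 || q1)) && !((q5 && !q3) -> (!q2 || q1)))}.
F !(((q5 && !q3) -> (!q2 || q1)) && !((q5 && !q3) -> (!q2 || q1))): α-rule — add T ((q5 && !q3) -> (!q2 || q1)), T !((q5 && !q3) -> (!q2 || q1)).
T !((q5 && !q3) -> (!q2 || q1)): α-rule — add T (q5 && !q3), F (!q2 || q1).
T (q5 && !q3): α-rule — add T q5, T !q3.
F (!q2 || q1): α-rule — add F !q2, F q1.
T ((q5 && !q3) -> (!q2 || q1)): β-rule — branch into F (q5 && !q3)  //  T (!q2 || q1).
  branch 1 (add F (q5 && !q3)):
    F (q5 && !q3): β-rule — branch into F q5  //  F !q3.
      branch 1.1 (add F q5):
        × closes — contains both q5 and !q5.
      branch 1.2 (add F !q3):
        × closes — contains both q3 and !q3.
  branch 2 (add T (!q2 || q1)):
    T (!q2 || q1): β-rule — branch into T !q2  //  T q1.
      branch 2.1 (add T !q2):
        × closes — contains both q2 and !q2.
      branch 2.2 (add T q1):
        × closes — contains both q1 and !q1.
All 4 branches close.
Every branch closed, so the negation is unsatisfiable and the formula is valid.

Valid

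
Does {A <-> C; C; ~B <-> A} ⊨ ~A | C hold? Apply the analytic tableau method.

Yes

Initial set: {T (A <-> C); T C; T (~B <-> A); F (~A | C)}.
F (~A | C): α-rule — add F ~A, F C.
× closes — contains both C and ~C.
All 1 branch closes.
Every branch closed, so the premises entail the conclusion.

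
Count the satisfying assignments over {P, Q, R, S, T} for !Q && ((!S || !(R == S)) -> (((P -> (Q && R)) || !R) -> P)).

10

Initial set: {(!Q && ((!S || !(R == S)) -> (((P -> (Q && R)) || !R) -> P)))}.
(!Q && ((!S || !(R == S)) -> (((P -> (Q && R)) || !R) -> P))): α-rule — add !Q, ((!S || !(R == S)) -> (((P -> (Q && R)) || !R) -> P)).
((!S || !(R == S)) -> (((P -> (Q && R)) || !R) -> P)): β-rule — branch into !(!S || !(R == S))  //  (((P -> (Q && R)) || !R) -> P).
  branch 1 (add !(!S || !(R == S))):
    !(!S || !(R == S)): α-rule — add !!S, !!(R == S).
    !!(R == S): β-rule — branch into R, S  //  !R, !S.
      branch 1.1 (add R, S):
        ○ open, literals {Q=false, R=true, S=true}.
      branch 1.2 (add !R, !S):
        × closes — contains both S and !S.
  branch 2 (add (((P -> (Q && R)) || !R) -> P)):
    (((P -> (Q && R)) || !R) -> P): β-rule — branch into !((P -> (Q && R)) || !R)  //  P.
      branch 2.1 (add !((P -> (Q && R)) || !R)):
        !((P -> (Q && R)) || !R): α-rule — add !(P -> (Q && R)), !!R.
        !(P -> (Q && R)): α-rule — add P, !(Q && R).
        !(Q && R): β-rule — branch into !Q  //  !R.
          branch 2.1.1 (add !Q):
            ○ open, literals {P=true, Q=false, R=true}.
          branch 2.1.2 (add !R):
            × closes — contains both R and !R.
      branch 2.2 (add P):
        ○ open, literals {P=true, Q=false}.
2 branches closed, 3 open.
Each open branch fixes some atoms; the unmentioned ones are free. Counting distinct full assignments: branch {Q=false, R=true, S=true} (P, T) contributes 4 new; branch {P=true, Q=false, R=true} (S, T) contributes 2 new; branch {P=true, Q=false} (R, S, T) contributes 4 new. Total: 10.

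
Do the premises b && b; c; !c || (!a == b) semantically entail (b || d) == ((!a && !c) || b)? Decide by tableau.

Yes

Initial set: {(b && b); c; (!c || (!a == b)); !((b || d) == ((!a && !c) || b))}.
(b && b): α-rule — add b, b.
(!c || (!a == b)): β-rule — branch into !c  //  (!a == b).
  branch 1 (add !c):
    × closes — contains both c and !c.
  branch 2 (add (!a == b)):
    !((b || d) == ((!a && !c) || b)): β-rule — branch into (b || d), !((!a && !c) || b)  //  !(b || d), ((!a && !c) || b).
      branch 2.1 (add (b || d), !((!a && !c) || b)):
        !((!a && !c) || b): α-rule — add !(!a && !c), !b.
        × closes — contains both b and !b.
      branch 2.2 (add !(b || d), ((!a && !c) || b)):
        !(b || d): α-rule — add !b, !d.
        × closes — contains both b and !b.
All 3 branches close.
Every branch closed, so the premises entail the conclusion.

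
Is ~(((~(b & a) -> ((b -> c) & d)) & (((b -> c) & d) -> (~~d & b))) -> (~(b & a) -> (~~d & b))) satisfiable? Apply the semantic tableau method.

Unsatisfiable

Initial set: {~(((~(b & a) -> ((b -> c) & d)) & (((b -> c) & d) -> (~~d & b))) -> (~(b & a) -> (~~d & b)))}.
~(((~(b & a) -> ((b -> c) & d)) & (((b -> c) & d) -> (~~d & b))) -> (~(b & a) -> (~~d & b))): α-rule — add ((~(b & a) -> ((b -> c) & d)) & (((b -> c) & d) -> (~~d & b))), ~(~(b & a) -> (~~d & b)).
((~(b & a) -> ((b -> c) & d)) & (((b -> c) & d) -> (~~d & b))): α-rule — add (~(b & a) -> ((b -> c) & d)), (((b -> c) & d) -> (~~d & b)).
~(~(b & a) -> (~~d & b)): α-rule — add ~(b & a), ~(~~d & b).
(~(b & a) -> ((b -> c) & d)): β-rule — branch into ~~(b & a)  //  ((b -> c) & d).
  branch 1 (add ~~(b & a)):
    ~~(b & a): α-rule — add b, a.
    (((b -> c) & d) -> (~~d & b)): β-rule — branch into ~((b -> c) & d)  //  (~~d & b).
      branch 1.1 (add ~((b -> c) & d)):
        ~(b & a): β-rule — branch into ~b  //  ~a.
          branch 1.1.1 (add ~b):
            × closes — contains both b and ~b.
          branch 1.1.2 (add ~a):
            × closes — contains both a and ~a.
      branch 1.2 (add (~~d & b)):
        (~~d & b): α-rule — add ~~d, b.
        ~~d: drop double negation, giving d.
        ~(b & a): β-rule — branch into ~b  //  ~a.
          branch 1.2.1 (add ~b):
            × closes — contains both b and ~b.
          branch 1.2.2 (add ~a):
            × closes — contains both a and ~a.
  branch 2 (add ((b -> c) & d)):
    ((b -> c) & d): α-rule — add (b -> c), d.
    (((b -> c) & d) -> (~~d & b)): β-rule — branch into ~((b -> c) & d)  //  (~~d & b).
      branch 2.1 (add ~((b -> c) & d)):
        ~(b & a): β-rule — branch into ~b  //  ~a.
          branch 2.1.1 (add ~b):
            ~(~~d & b): β-rule — branch into ~~~d  //  ~b.
              branch 2.1.1.1 (add ~~~d):
                ~~~d: drop double negation, giving ~d.
                × closes — contains both d and ~d.
              branch 2.1.1.2 (add ~b):
                (b -> c): β-rule — branch into ~b  //  c.
                  branch 2.1.1.2.1 (add ~b):
                    ~((b -> c) & d): β-rule — branch into ~(b -> c)  //  ~d.
                      branch 2.1.1.2.1.1 (add ~(b -> c)):
                        ~(b -> c): α-rule — add b, ~c.
                        × closes — contains both b and ~b.
                      branch 2.1.1.2.1.2 (add ~d):
                        × closes — contains both d and ~d.
                  branch 2.1.1.2.2 (add c):
                    ~((b -> c) & d): β-rule — branch into ~(b -> c)  //  ~d.
                      branch 2.1.1.2.2.1 (add ~(b -> c)):
                        ~(b -> c): α-rule — add b, ~c.
                        × closes — contains both b and ~b.
                      branch 2.1.1.2.2.2 (add ~d):
                        × closes — contains both d and ~d.
          branch 2.1.2 (add ~a):
            ~(~~d & b): β-rule — branch into ~~~d  //  ~b.
              branch 2.1.2.1 (add ~~~d):
                ~~~d: drop double negation, giving ~d.
                × closes — contains both d and ~d.
              branch 2.1.2.2 (add ~b):
                (b -> c): β-rule — branch into ~b  //  c.
                  branch 2.1.2.2.1 (add ~b):
                    ~((b -> c) & d): β-rule — branch into ~(b -> c)  //  ~d.
                      branch 2.1.2.2.1.1 (add ~(b -> c)):
                        ~(b -> c): α-rule — add b, ~c.
                        × closes — contains both b and ~b.
                      branch 2.1.2.2.1.2 (add ~d):
                        × closes — contains both d and ~d.
                  branch 2.1.2.2.2 (add c):
                    ~((b -> c) & d): β-rule — branch into ~(b -> c)  //  ~d.
                      branch 2.1.2.2.2.1 (add ~(b -> c)):
                        ~(b -> c): α-rule — add b, ~c.
                        × closes — contains both b and ~b.
                      branch 2.1.2.2.2.2 (add ~d):
                        × closes — contains both d and ~d.
      branch 2.2 (add (~~d & b)):
        (~~d & b): α-rule — add ~~d, b.
        ~~d: drop double negation, giving d.
        ~(b & a): β-rule — branch into ~b  //  ~a.
          branch 2.2.1 (add ~b):
            × closes — contains both b and ~b.
          branch 2.2.2 (add ~a):
            ~(~~d & b): β-rule — branch into ~~~d  //  ~b.
              branch 2.2.2.1 (add ~~~d):
                ~~~d: drop double negation, giving ~d.
                × closes — contains both d and ~d.
              branch 2.2.2.2 (add ~b):
                × closes — contains both b and ~b.
All 17 branches close.
Every branch closed; the formula is unsatisfiable.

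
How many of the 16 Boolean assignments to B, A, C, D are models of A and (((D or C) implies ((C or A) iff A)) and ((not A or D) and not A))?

Initial set: {T (A and (((D or C) implies ((C or A) iff A)) and ((not A or D) and not A)))}.
T (A and (((D or C) implies ((C or A) iff A)) and ((not A or D) and not A))): α-rule — add T A, T (((D or C) implies ((C or A) iff A)) and ((not A or D) and not A)).
T (((D or C) implies ((C or A) iff A)) and ((not A or D) and not A)): α-rule — add T ((D or C) implies ((C or A) iff A)), T ((not A or D) and not A).
T ((not A or D) and not A): α-rule — add T (not A or D), T not A.
× closes — contains both A and not A.
All 1 branch closes.
No open branches: the formula has 0 satisfying assignments.

0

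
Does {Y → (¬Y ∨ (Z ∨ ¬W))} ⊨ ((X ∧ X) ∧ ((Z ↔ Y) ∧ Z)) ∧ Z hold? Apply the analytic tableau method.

No

Initial set: {(Y → (¬Y ∨ (Z ∨ ¬W))); ¬(((X ∧ X) ∧ ((Z ↔ Y) ∧ Z)) ∧ Z)}.
(Y → (¬Y ∨ (Z ∨ ¬W))): β-rule — branch into ¬Y  //  (¬Y ∨ (Z ∨ ¬W)).
  branch 1 (add ¬Y):
    ¬(((X ∧ X) ∧ ((Z ↔ Y) ∧ Z)) ∧ Z): β-rule — branch into ¬((X ∧ X) ∧ ((Z ↔ Y) ∧ Z))  //  ¬Z.
      branch 1.1 (add ¬((X ∧ X) ∧ ((Z ↔ Y) ∧ Z))):
        ¬((X ∧ X) ∧ ((Z ↔ Y) ∧ Z)): β-rule — branch into ¬(X ∧ X)  //  ¬((Z ↔ Y) ∧ Z).
          branch 1.1.1 (add ¬(X ∧ X)):
            ¬(X ∧ X): β-rule — branch into ¬X  //  ¬X.
              branch 1.1.1.1 (add ¬X):
                ○ open, literals {X=F, Y=F}.
              branch 1.1.1.2 (add ¬X):
                ○ open, literals {X=F, Y=F}.
          branch 1.1.2 (add ¬((Z ↔ Y) ∧ Z)):
            ¬((Z ↔ Y) ∧ Z): β-rule — branch into ¬(Z ↔ Y)  //  ¬Z.
              branch 1.1.2.1 (add ¬(Z ↔ Y)):
                ¬(Z ↔ Y): β-rule — branch into Z, ¬Y  //  ¬Z, Y.
                  branch 1.1.2.1.1 (add Z, ¬Y):
                    ○ open, literals {Y=F, Z=T}.
                  branch 1.1.2.1.2 (add ¬Z, Y):
                    × closes — contains both Y and ¬Y.
              branch 1.1.2.2 (add ¬Z):
                ○ open, literals {Y=F, Z=F}.
      branch 1.2 (add ¬Z):
        ○ open, literals {Y=F, Z=F}.
  branch 2 (add (¬Y ∨ (Z ∨ ¬W))):
    ¬(((X ∧ X) ∧ ((Z ↔ Y) ∧ Z)) ∧ Z): β-rule — branch into ¬((X ∧ X) ∧ ((Z ↔ Y) ∧ Z))  //  ¬Z.
      branch 2.1 (add ¬((X ∧ X) ∧ ((Z ↔ Y) ∧ Z))):
        (¬Y ∨ (Z ∨ ¬W)): β-rule — branch into ¬Y  //  (Z ∨ ¬W).
          branch 2.1.1 (add ¬Y):
            ¬((X ∧ X) ∧ ((Z ↔ Y) ∧ Z)): β-rule — branch into ¬(X ∧ X)  //  ¬((Z ↔ Y) ∧ Z).
              branch 2.1.1.1 (add ¬(X ∧ X)):
                ¬(X ∧ X): β-rule — branch into ¬X  //  ¬X.
                  branch 2.1.1.1.1 (add ¬X):
                    ○ open, literals {X=F, Y=F}.
                  branch 2.1.1.1.2 (add ¬X):
                    ○ open, literals {X=F, Y=F}.
              branch 2.1.1.2 (add ¬((Z ↔ Y) ∧ Z)):
                ¬((Z ↔ Y) ∧ Z): β-rule — branch into ¬(Z ↔ Y)  //  ¬Z.
                  branch 2.1.1.2.1 (add ¬(Z ↔ Y)):
                    ¬(Z ↔ Y): β-rule — branch into Z, ¬Y  //  ¬Z, Y.
                      branch 2.1.1.2.1.1 (add Z, ¬Y):
                        ○ open, literals {Y=F, Z=T}.
                      branch 2.1.1.2.1.2 (add ¬Z, Y):
                        × closes — contains both Y and ¬Y.
                  branch 2.1.1.2.2 (add ¬Z):
                    ○ open, literals {Y=F, Z=F}.
          branch 2.1.2 (add (Z ∨ ¬W)):
            ¬((X ∧ X) ∧ ((Z ↔ Y) ∧ Z)): β-rule — branch into ¬(X ∧ X)  //  ¬((Z ↔ Y) ∧ Z).
              branch 2.1.2.1 (add ¬(X ∧ X)):
                (Z ∨ ¬W): β-rule — branch into Z  //  ¬W.
                  branch 2.1.2.1.1 (add Z):
                    ¬(X ∧ X): β-rule — branch into ¬X  //  ¬X.
                      branch 2.1.2.1.1.1 (add ¬X):
                        ○ open, literals {X=F, Z=T}.
                      branch 2.1.2.1.1.2 (add ¬X):
                        ○ open, literals {X=F, Z=T}.
                  branch 2.1.2.1.2 (add ¬W):
                    ¬(X ∧ X): β-rule — branch into ¬X  //  ¬X.
                      branch 2.1.2.1.2.1 (add ¬X):
                        ○ open, literals {W=F, X=F}.
                      branch 2.1.2.1.2.2 (add ¬X):
                        ○ open, literals {W=F, X=F}.
              branch 2.1.2.2 (add ¬((Z ↔ Y) ∧ Z)):
                (Z ∨ ¬W): β-rule — branch into Z  //  ¬W.
                  branch 2.1.2.2.1 (add Z):
                    ¬((Z ↔ Y) ∧ Z): β-rule — branch into ¬(Z ↔ Y)  //  ¬Z.
                      branch 2.1.2.2.1.1 (add ¬(Z ↔ Y)):
                        ¬(Z ↔ Y): β-rule — branch into Z, ¬Y  //  ¬Z, Y.
                          branch 2.1.2.2.1.1.1 (add Z, ¬Y):
                            ○ open, literals {Y=F, Z=T}.
                          branch 2.1.2.2.1.1.2 (add ¬Z, Y):
                            × closes — contains both Z and ¬Z.
                      branch 2.1.2.2.1.2 (add ¬Z):
                        × closes — contains both Z and ¬Z.
                  branch 2.1.2.2.2 (add ¬W):
                    ¬((Z ↔ Y) ∧ Z): β-rule — branch into ¬(Z ↔ Y)  //  ¬Z.
                      branch 2.1.2.2.2.1 (add ¬(Z ↔ Y)):
                        ¬(Z ↔ Y): β-rule — branch into Z, ¬Y  //  ¬Z, Y.
                          branch 2.1.2.2.2.1.1 (add Z, ¬Y):
                            ○ open, literals {W=F, Y=F, Z=T}.
                          branch 2.1.2.2.2.1.2 (add ¬Z, Y):
                            ○ open, literals {W=F, Y=T, Z=F}.
                      branch 2.1.2.2.2.2 (add ¬Z):
                        ○ open, literals {W=F, Z=F}.
      branch 2.2 (add ¬Z):
        (¬Y ∨ (Z ∨ ¬W)): β-rule — branch into ¬Y  //  (Z ∨ ¬W).
          branch 2.2.1 (add ¬Y):
            ○ open, literals {Y=F, Z=F}.
          branch 2.2.2 (add (Z ∨ ¬W)):
            (Z ∨ ¬W): β-rule — branch into Z  //  ¬W.
              branch 2.2.2.1 (add Z):
                × closes — contains both Z and ¬Z.
              branch 2.2.2.2 (add ¬W):
                ○ open, literals {W=F, Z=F}.
5 branches closed, 19 open.
An open branch gives a countermodel: X=F, Y=F (unmentioned atoms arbitrary); the premises hold there but the conclusion fails.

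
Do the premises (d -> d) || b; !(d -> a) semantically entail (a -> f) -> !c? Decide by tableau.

No

Initial set: {((d -> d) || b); !(d -> a); !((a -> f) -> !c)}.
!(d -> a): α-rule — add d, !a.
!((a -> f) -> !c): α-rule — add (a -> f), !!c.
((d -> d) || b): β-rule — branch into (d -> d)  //  b.
  branch 1 (add (d -> d)):
    (a -> f): β-rule — branch into !a  //  f.
      branch 1.1 (add !a):
        (d -> d): β-rule — branch into !d  //  d.
          branch 1.1.1 (add !d):
            × closes — contains both d and !d.
          branch 1.1.2 (add d):
            ○ open, literals {a=0, c=1, d=1}.
      branch 1.2 (add f):
        (d -> d): β-rule — branch into !d  //  d.
          branch 1.2.1 (add !d):
            × closes — contains both d and !d.
          branch 1.2.2 (add d):
            ○ open, literals {a=0, c=1, d=1, f=1}.
  branch 2 (add b):
    (a -> f): β-rule — branch into !a  //  f.
      branch 2.1 (add !a):
        ○ open, literals {a=0, b=1, c=1, d=1}.
      branch 2.2 (add f):
        ○ open, literals {a=0, b=1, c=1, d=1, f=1}.
2 branches closed, 4 open.
An open branch gives a countermodel: a=0, c=1, d=1 (unmentioned atoms arbitrary); the premises hold there but the conclusion fails.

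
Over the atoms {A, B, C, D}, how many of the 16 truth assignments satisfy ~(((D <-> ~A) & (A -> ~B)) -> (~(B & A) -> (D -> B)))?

2

Initial set: {~(((D <-> ~A) & (A -> ~B)) -> (~(B & A) -> (D -> B)))}.
~(((D <-> ~A) & (A -> ~B)) -> (~(B & A) -> (D -> B))): α-rule — add ((D <-> ~A) & (A -> ~B)), ~(~(B & A) -> (D -> B)).
((D <-> ~A) & (A -> ~B)): α-rule — add (D <-> ~A), (A -> ~B).
~(~(B & A) -> (D -> B)): α-rule — add ~(B & A), ~(D -> B).
~(D -> B): α-rule — add D, ~B.
(D <-> ~A): β-rule — branch into D, ~A  //  ~D, ~~A.
  branch 1 (add D, ~A):
    (A -> ~B): β-rule — branch into ~A  //  ~B.
      branch 1.1 (add ~A):
        ~(B & A): β-rule — branch into ~B  //  ~A.
          branch 1.1.1 (add ~B):
            ○ open, literals {A=F, B=F, D=T}.
          branch 1.1.2 (add ~A):
            ○ open, literals {A=F, B=F, D=T}.
      branch 1.2 (add ~B):
        ~(B & A): β-rule — branch into ~B  //  ~A.
          branch 1.2.1 (add ~B):
            ○ open, literals {A=F, B=F, D=T}.
          branch 1.2.2 (add ~A):
            ○ open, literals {A=F, B=F, D=T}.
  branch 2 (add ~D, ~~A):
    × closes — contains both D and ~D.
1 branch closed, 4 open.
Each open branch fixes some atoms; the unmentioned ones are free. Counting distinct full assignments: branch {A=F, B=F, D=T} (C) contributes 2 new; branch {A=F, B=F, D=T} (C) contributes 0 new; branch {A=F, B=F, D=T} (C) contributes 0 new; branch {A=F, B=F, D=T} (C) contributes 0 new. Total: 2.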